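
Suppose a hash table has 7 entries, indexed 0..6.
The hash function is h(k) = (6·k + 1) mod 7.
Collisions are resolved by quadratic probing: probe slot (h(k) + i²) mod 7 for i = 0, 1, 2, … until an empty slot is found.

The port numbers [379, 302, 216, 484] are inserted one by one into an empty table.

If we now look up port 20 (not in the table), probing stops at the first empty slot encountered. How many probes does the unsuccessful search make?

379: h=0 → slot 0
302: h=0, probe 0,1 → slot 1
216: h=2 → slot 2
484: h=0, probe 0,1,4 → slot 4
Table: [379, 302, 216, _, 484, _, _]
Lookup 20: h=2, probe 2,3 → slot 3 empty, not found.

2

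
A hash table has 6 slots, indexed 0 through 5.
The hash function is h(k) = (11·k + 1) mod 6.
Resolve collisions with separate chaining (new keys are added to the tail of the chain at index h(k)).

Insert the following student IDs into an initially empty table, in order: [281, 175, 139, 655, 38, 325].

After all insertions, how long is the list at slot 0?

4

281 → bucket 2
175 → bucket 0
139 → bucket 0 (collision)
655 → bucket 0 (collision)
38 → bucket 5
325 → bucket 0 (collision)
Final buckets:
0: 175 -> 139 -> 655 -> 325
1: .
2: 281
3: .
4: .
5: 38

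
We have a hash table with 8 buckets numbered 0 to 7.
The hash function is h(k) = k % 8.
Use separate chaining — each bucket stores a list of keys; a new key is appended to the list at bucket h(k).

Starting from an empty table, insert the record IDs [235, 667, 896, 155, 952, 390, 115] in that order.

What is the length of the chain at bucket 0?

235 -> bucket 3
667 -> bucket 3 (collision)
896 -> bucket 0
155 -> bucket 3 (collision)
952 -> bucket 0 (collision)
390 -> bucket 6
115 -> bucket 3 (collision)
Final buckets:
0: 896 -> 952
1: .
2: .
3: 235 -> 667 -> 155 -> 115
4: .
5: .
6: 390
7: .

2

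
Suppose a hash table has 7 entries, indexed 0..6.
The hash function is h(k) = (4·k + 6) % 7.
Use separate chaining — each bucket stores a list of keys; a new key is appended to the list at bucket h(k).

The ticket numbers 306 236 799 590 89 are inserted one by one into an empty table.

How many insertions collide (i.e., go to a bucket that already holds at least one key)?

306 → bucket 5
236 → bucket 5 (collision)
799 → bucket 3
590 → bucket 0
89 → bucket 5 (collision)
Final buckets:
0: 590
1: —
2: —
3: 799
4: —
5: 306 -> 236 -> 89
6: —

2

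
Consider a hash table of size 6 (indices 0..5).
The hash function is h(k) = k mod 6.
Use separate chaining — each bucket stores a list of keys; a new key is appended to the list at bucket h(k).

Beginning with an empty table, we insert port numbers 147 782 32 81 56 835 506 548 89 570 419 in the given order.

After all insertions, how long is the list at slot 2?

5

Insert 147: h=3, bucket 3 empty → new chain.
Insert 782: h=2, bucket 2 empty → new chain.
Insert 32: h=2, bucket 2 nonempty → append to chain.
Insert 81: h=3, bucket 3 nonempty → append to chain.
Insert 56: h=2, bucket 2 nonempty → append to chain.
Insert 835: h=1, bucket 1 empty → new chain.
Insert 506: h=2, bucket 2 nonempty → append to chain.
Insert 548: h=2, bucket 2 nonempty → append to chain.
Insert 89: h=5, bucket 5 empty → new chain.
Insert 570: h=0, bucket 0 empty → new chain.
Insert 419: h=5, bucket 5 nonempty → append to chain.
Final buckets:
0: 570
1: 835
2: 782 -> 32 -> 56 -> 506 -> 548
3: 147 -> 81
4: ∅
5: 89 -> 419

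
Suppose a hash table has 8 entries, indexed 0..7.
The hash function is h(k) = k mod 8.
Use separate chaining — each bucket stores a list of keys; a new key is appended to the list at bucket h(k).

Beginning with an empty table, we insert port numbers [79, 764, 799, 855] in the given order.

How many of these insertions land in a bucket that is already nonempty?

79 → bucket 7
764 → bucket 4
799 → bucket 7 (collision)
855 → bucket 7 (collision)
Final buckets:
0: —
1: —
2: —
3: —
4: 764
5: —
6: —
7: 79 -> 799 -> 855

2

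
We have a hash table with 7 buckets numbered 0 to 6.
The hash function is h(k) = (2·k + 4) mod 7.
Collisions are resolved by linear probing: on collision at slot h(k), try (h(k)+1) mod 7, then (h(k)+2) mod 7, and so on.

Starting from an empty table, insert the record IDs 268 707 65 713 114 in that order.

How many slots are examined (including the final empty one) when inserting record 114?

5

268: h=1 → slot 1
707: h=4 → slot 4
65: h=1, probe 1,2 → slot 2
713: h=2, probe 2,3 → slot 3
114: h=1, probe 1,2,3,4,5 → slot 5
Table: [-, 268, 65, 713, 707, 114, -]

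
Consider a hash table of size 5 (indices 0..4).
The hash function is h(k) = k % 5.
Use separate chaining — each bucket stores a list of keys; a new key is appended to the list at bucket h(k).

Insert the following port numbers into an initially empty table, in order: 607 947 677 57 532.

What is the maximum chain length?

5

607 -> bucket 2
947 -> bucket 2 (collision)
677 -> bucket 2 (collision)
57 -> bucket 2 (collision)
532 -> bucket 2 (collision)
Final buckets:
0: .
1: .
2: 607 -> 947 -> 677 -> 57 -> 532
3: .
4: .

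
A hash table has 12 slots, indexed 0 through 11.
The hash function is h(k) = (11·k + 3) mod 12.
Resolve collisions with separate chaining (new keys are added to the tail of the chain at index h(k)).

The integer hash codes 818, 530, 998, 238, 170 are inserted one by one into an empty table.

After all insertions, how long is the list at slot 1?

Insert 818: h=1, bucket 1 empty → new chain.
Insert 530: h=1, bucket 1 nonempty → append to chain.
Insert 998: h=1, bucket 1 nonempty → append to chain.
Insert 238: h=5, bucket 5 empty → new chain.
Insert 170: h=1, bucket 1 nonempty → append to chain.
Final buckets:
0: —
1: 818 -> 530 -> 998 -> 170
2: —
3: —
4: —
5: 238
6: —
7: —
8: —
9: —
10: —
11: —

4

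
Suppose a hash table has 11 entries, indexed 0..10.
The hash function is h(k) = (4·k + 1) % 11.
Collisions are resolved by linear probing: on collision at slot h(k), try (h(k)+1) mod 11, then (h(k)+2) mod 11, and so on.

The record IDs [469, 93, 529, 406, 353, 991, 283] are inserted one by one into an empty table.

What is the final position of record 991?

9

Insert 469: h=7, slot 7 empty => index 7.
Insert 93: h=10, slot 10 empty => index 10.
Insert 529: h=5, slot 5 empty => index 5.
Insert 406: h=8, slot 8 empty => index 8.
Insert 353: h=5, slot 5 occupied => index 6.
Insert 991: h=5, slots 5,6,7,8 occupied => index 9.
Insert 283: h=0, slot 0 empty => index 0.
Table: [283, -, -, -, -, 529, 353, 469, 406, 991, 93]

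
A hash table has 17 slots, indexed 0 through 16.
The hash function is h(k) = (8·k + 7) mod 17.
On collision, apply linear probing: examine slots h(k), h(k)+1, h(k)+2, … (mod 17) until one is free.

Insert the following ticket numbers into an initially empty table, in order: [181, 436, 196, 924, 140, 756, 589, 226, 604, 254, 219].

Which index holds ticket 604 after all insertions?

Insert 181: h=10, slot 10 empty → index 10.
Insert 436: h=10, slot 10 occupied → index 11.
Insert 196: h=11, slot 11 occupied → index 12.
Insert 924: h=4, slot 4 empty → index 4.
Insert 140: h=5, slot 5 empty → index 5.
Insert 756: h=3, slot 3 empty → index 3.
Insert 589: h=10, slots 10,11,12 occupied → index 13.
Insert 226: h=13, slot 13 occupied → index 14.
Insert 604: h=11, slots 11,12,13,14 occupied → index 15.
Insert 254: h=16, slot 16 empty → index 16.
Insert 219: h=8, slot 8 empty → index 8.
Table: [_, _, _, 756, 924, 140, _, _, 219, _, 181, 436, 196, 589, 226, 604, 254]

15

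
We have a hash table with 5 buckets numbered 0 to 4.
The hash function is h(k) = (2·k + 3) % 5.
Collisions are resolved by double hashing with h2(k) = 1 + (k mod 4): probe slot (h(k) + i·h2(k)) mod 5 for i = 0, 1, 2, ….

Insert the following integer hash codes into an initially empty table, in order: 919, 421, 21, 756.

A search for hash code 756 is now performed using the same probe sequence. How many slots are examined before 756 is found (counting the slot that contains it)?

919 hashes to 1; slot 1 is free -> place at 1.
421 hashes to 0; slot 0 is free -> place at 0.
21 hashes to 0, h2=2; 0 taken -> place at 2.
756 hashes to 0, h2=1; 0,1,2 taken -> place at 3.
Table: [421, 919, 21, 756, —]
Lookup 756: h=0, h2=1, probe 0,1,2,3 → found at 3.

4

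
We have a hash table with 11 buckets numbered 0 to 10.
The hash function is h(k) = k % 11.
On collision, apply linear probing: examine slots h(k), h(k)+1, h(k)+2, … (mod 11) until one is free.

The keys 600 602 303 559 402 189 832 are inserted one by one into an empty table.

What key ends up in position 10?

Insert 600: h=6, slot 6 empty => index 6.
Insert 602: h=8, slot 8 empty => index 8.
Insert 303: h=6, slot 6 occupied => index 7.
Insert 559: h=9, slot 9 empty => index 9.
Insert 402: h=6, slots 6,7,8,9 occupied => index 10.
Insert 189: h=2, slot 2 empty => index 2.
Insert 832: h=7, slots 7,8,9,10 occupied => index 0.
Table: [832, _, 189, _, _, _, 600, 303, 602, 559, 402]

402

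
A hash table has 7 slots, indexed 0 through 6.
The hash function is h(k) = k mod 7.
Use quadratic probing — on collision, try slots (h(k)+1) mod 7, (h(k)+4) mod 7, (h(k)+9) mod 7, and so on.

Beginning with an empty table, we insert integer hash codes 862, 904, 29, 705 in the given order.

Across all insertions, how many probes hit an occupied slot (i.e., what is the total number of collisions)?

862 hashes to 1; slot 1 is free -> place at 1.
904 hashes to 1; 1 taken -> place at 2.
29 hashes to 1; 1,2 taken -> place at 5.
705 hashes to 5; 5 taken -> place at 6.
Table: [_, 862, 904, _, _, 29, 705]

4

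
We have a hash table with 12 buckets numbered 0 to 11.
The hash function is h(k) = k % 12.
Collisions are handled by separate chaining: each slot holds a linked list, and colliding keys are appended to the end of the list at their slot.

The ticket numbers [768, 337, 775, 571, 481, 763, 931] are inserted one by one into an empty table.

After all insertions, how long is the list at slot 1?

Insert 768: h=0, bucket 0 empty -> new chain.
Insert 337: h=1, bucket 1 empty -> new chain.
Insert 775: h=7, bucket 7 empty -> new chain.
Insert 571: h=7, bucket 7 nonempty -> append to chain.
Insert 481: h=1, bucket 1 nonempty -> append to chain.
Insert 763: h=7, bucket 7 nonempty -> append to chain.
Insert 931: h=7, bucket 7 nonempty -> append to chain.
Final buckets:
0: 768
1: 337 -> 481
2: -
3: -
4: -
5: -
6: -
7: 775 -> 571 -> 763 -> 931
8: -
9: -
10: -
11: -

2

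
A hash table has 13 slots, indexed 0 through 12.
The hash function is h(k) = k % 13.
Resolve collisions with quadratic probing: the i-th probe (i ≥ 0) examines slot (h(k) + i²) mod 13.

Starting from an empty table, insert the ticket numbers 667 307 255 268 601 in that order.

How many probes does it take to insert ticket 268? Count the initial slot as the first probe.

3

667: h=4 => slot 4
307: h=8 => slot 8
255: h=8, probe 8,9 => slot 9
268: h=8, probe 8,9,12 => slot 12
601: h=3 => slot 3
Table: [., ., ., 601, 667, ., ., ., 307, 255, ., ., 268]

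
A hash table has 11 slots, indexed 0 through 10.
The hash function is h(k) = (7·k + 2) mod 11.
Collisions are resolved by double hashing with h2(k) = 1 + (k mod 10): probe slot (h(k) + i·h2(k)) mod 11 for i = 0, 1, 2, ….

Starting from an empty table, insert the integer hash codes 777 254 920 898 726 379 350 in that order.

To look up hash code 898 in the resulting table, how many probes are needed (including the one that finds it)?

777: h=7 → slot 7
254: h=9 → slot 9
920: h=7, h2=1, probe 7,8 → slot 8
898: h=7, h2=9, probe 7,5 → slot 5
726: h=2 → slot 2
379: h=4 → slot 4
350: h=10 → slot 10
Table: [_, _, 726, _, 379, 898, _, 777, 920, 254, 350]
Lookup 898: h=7, h2=9, probe 7,5 → found at 5.

2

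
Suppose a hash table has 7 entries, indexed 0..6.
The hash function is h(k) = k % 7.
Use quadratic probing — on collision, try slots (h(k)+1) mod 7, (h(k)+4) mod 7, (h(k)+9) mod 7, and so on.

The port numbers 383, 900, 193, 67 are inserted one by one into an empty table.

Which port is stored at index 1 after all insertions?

193

383 hashes to 5; slot 5 is free => place at 5.
900 hashes to 4; slot 4 is free => place at 4.
193 hashes to 4; 4,5 taken => place at 1.
67 hashes to 4; 4,5,1 taken => place at 6.
Table: [., 193, ., ., 900, 383, 67]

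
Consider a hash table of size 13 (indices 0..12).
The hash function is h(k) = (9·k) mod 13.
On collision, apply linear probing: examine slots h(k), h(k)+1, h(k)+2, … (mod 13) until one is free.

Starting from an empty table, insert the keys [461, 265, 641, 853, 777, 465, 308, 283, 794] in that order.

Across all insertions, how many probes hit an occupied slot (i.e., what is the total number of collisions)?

3

461 hashes to 2; slot 2 is free => place at 2.
265 hashes to 6; slot 6 is free => place at 6.
641 hashes to 10; slot 10 is free => place at 10.
853 hashes to 7; slot 7 is free => place at 7.
777 hashes to 12; slot 12 is free => place at 12.
465 hashes to 12; 12 taken => place at 0.
308 hashes to 3; slot 3 is free => place at 3.
283 hashes to 12; 12,0 taken => place at 1.
794 hashes to 9; slot 9 is free => place at 9.
Table: [465, 283, 461, 308, -, -, 265, 853, -, 794, 641, -, 777]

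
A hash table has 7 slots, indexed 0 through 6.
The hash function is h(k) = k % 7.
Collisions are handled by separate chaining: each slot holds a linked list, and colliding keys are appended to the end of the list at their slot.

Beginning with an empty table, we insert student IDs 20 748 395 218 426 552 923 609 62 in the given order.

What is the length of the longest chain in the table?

6

20 → bucket 6
748 → bucket 6 (collision)
395 → bucket 3
218 → bucket 1
426 → bucket 6 (collision)
552 → bucket 6 (collision)
923 → bucket 6 (collision)
609 → bucket 0
62 → bucket 6 (collision)
Final buckets:
0: 609
1: 218
2: ∅
3: 395
4: ∅
5: ∅
6: 20 -> 748 -> 426 -> 552 -> 923 -> 62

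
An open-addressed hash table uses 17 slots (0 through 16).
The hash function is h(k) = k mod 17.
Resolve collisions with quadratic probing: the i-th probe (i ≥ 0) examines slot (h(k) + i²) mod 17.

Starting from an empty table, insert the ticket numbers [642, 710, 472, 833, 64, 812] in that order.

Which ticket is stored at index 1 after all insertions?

642: h=13 → slot 13
710: h=13, probe 13,14 → slot 14
472: h=13, probe 13,14,0 → slot 0
833: h=0, probe 0,1 → slot 1
64: h=13, probe 13,14,0,5 → slot 5
812: h=13, probe 13,14,0,5,12 → slot 12
Table: [472, 833, _, _, _, 64, _, _, _, _, _, _, 812, 642, 710, _, _]

833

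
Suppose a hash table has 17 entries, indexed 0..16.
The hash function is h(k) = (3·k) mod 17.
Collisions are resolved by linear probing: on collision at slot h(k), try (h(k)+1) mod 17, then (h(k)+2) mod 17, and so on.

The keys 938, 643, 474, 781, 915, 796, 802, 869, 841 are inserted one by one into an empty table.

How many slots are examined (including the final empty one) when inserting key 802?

5

Insert 938: h=9, slot 9 empty => index 9.
Insert 643: h=8, slot 8 empty => index 8.
Insert 474: h=11, slot 11 empty => index 11.
Insert 781: h=14, slot 14 empty => index 14.
Insert 915: h=8, slots 8,9 occupied => index 10.
Insert 796: h=8, slots 8,9,10,11 occupied => index 12.
Insert 802: h=9, slots 9,10,11,12 occupied => index 13.
Insert 869: h=6, slot 6 empty => index 6.
Insert 841: h=7, slot 7 empty => index 7.
Table: [∅, ∅, ∅, ∅, ∅, ∅, 869, 841, 643, 938, 915, 474, 796, 802, 781, ∅, ∅]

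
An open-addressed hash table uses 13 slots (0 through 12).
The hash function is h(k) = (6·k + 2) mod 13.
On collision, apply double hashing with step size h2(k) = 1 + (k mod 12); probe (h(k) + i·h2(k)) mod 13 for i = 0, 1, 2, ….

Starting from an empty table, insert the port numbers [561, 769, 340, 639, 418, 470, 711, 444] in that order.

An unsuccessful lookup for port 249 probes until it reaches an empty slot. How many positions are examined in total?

2

561 hashes to 1; slot 1 is free => place at 1.
769 hashes to 1, h2=2; 1 taken => place at 3.
340 hashes to 1, h2=5; 1 taken => place at 6.
639 hashes to 1, h2=4; 1 taken => place at 5.
418 hashes to 1, h2=11; 1 taken => place at 12.
470 hashes to 1, h2=3; 1 taken => place at 4.
711 hashes to 4, h2=4; 4 taken => place at 8.
444 hashes to 1, h2=1; 1 taken => place at 2.
Table: [_, 561, 444, 769, 470, 639, 340, _, 711, _, _, _, 418]
Lookup 249: h=1, h2=10, probe 1,11 → slot 11 empty, not found.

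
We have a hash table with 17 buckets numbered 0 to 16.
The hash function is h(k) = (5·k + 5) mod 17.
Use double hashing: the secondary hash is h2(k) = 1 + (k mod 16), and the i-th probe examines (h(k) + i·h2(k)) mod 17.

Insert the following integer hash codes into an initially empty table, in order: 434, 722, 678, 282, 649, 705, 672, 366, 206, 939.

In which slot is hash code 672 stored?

0

434 hashes to 16; slot 16 is free => place at 16.
722 hashes to 11; slot 11 is free => place at 11.
678 hashes to 12; slot 12 is free => place at 12.
282 hashes to 4; slot 4 is free => place at 4.
649 hashes to 3; slot 3 is free => place at 3.
705 hashes to 11, h2=2; 11 taken => place at 13.
672 hashes to 16, h2=1; 16 taken => place at 0.
366 hashes to 16, h2=15; 16 taken => place at 14.
206 hashes to 15; slot 15 is free => place at 15.
939 hashes to 8; slot 8 is free => place at 8.
Table: [672, ., ., 649, 282, ., ., ., 939, ., ., 722, 678, 705, 366, 206, 434]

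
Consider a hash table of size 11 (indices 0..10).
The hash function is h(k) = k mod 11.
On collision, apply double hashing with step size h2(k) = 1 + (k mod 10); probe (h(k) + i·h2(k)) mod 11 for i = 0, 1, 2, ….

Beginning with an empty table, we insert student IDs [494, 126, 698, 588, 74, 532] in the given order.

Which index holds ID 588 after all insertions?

494: h=10 => slot 10
126: h=5 => slot 5
698: h=5, h2=9, probe 5,3 => slot 3
588: h=5, h2=9, probe 5,3,1 => slot 1
74: h=8 => slot 8
532: h=4 => slot 4
Table: [_, 588, _, 698, 532, 126, _, _, 74, _, 494]

1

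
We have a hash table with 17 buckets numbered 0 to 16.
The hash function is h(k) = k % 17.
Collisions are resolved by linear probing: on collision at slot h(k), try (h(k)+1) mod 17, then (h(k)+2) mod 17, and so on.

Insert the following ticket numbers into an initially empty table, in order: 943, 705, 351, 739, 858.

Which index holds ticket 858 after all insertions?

12

943: h=8 => slot 8
705: h=8, probe 8,9 => slot 9
351: h=11 => slot 11
739: h=8, probe 8,9,10 => slot 10
858: h=8, probe 8,9,10,11,12 => slot 12
Table: [-, -, -, -, -, -, -, -, 943, 705, 739, 351, 858, -, -, -, -]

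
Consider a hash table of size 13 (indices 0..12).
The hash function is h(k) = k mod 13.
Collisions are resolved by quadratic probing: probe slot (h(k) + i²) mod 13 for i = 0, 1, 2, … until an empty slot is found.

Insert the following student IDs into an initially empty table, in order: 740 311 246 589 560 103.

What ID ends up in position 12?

740: h=12 → slot 12
311: h=12, probe 12,0 → slot 0
246: h=12, probe 12,0,3 → slot 3
589: h=4 → slot 4
560: h=1 → slot 1
103: h=12, probe 12,0,3,8 → slot 8
Table: [311, 560, _, 246, 589, _, _, _, 103, _, _, _, 740]

740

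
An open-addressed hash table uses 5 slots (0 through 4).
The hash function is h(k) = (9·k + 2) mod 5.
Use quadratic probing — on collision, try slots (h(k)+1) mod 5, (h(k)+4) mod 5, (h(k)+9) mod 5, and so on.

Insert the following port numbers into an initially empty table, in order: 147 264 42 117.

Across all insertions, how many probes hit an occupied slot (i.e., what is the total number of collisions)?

3

147 hashes to 0; slot 0 is free => place at 0.
264 hashes to 3; slot 3 is free => place at 3.
42 hashes to 0; 0 taken => place at 1.
117 hashes to 0; 0,1 taken => place at 4.
Table: [147, 42, -, 264, 117]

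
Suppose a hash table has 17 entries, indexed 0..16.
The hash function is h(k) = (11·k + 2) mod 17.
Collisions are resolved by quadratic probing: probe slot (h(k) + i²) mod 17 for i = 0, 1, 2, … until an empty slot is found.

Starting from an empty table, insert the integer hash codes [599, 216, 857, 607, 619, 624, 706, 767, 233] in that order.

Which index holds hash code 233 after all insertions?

Insert 599: h=12, slot 12 empty → index 12.
Insert 216: h=15, slot 15 empty → index 15.
Insert 857: h=11, slot 11 empty → index 11.
Insert 607: h=15, slot 15 occupied → index 16.
Insert 619: h=11, slots 11,12,15 occupied → index 3.
Insert 624: h=15, slots 15,16 occupied → index 2.
Insert 706: h=16, slot 16 occupied → index 0.
Insert 767: h=7, slot 7 empty → index 7.
Insert 233: h=15, slots 15,16,2,7 occupied → index 14.
Table: [706, _, 624, 619, _, _, _, 767, _, _, _, 857, 599, _, 233, 216, 607]

14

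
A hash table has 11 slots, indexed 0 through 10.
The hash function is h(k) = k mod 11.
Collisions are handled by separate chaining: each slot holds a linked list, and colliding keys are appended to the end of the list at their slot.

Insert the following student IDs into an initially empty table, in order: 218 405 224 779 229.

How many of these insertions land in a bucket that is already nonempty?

3

Insert 218: h=9, bucket 9 empty → new chain.
Insert 405: h=9, bucket 9 nonempty → append to chain.
Insert 224: h=4, bucket 4 empty → new chain.
Insert 779: h=9, bucket 9 nonempty → append to chain.
Insert 229: h=9, bucket 9 nonempty → append to chain.
Final buckets:
0: _
1: _
2: _
3: _
4: 224
5: _
6: _
7: _
8: _
9: 218 -> 405 -> 779 -> 229
10: _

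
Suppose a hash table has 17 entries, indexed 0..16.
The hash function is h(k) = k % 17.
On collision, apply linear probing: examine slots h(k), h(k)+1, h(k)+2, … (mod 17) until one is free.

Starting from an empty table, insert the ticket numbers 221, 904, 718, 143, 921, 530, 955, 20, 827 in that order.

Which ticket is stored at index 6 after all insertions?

221: h=0 → slot 0
904: h=3 → slot 3
718: h=4 → slot 4
143: h=7 → slot 7
921: h=3, probe 3,4,5 → slot 5
530: h=3, probe 3,4,5,6 → slot 6
955: h=3, probe 3,4,5,6,7,8 → slot 8
20: h=3, probe 3,4,5,6,7,8,9 → slot 9
827: h=11 → slot 11
Table: [221, ∅, ∅, 904, 718, 921, 530, 143, 955, 20, ∅, 827, ∅, ∅, ∅, ∅, ∅]

530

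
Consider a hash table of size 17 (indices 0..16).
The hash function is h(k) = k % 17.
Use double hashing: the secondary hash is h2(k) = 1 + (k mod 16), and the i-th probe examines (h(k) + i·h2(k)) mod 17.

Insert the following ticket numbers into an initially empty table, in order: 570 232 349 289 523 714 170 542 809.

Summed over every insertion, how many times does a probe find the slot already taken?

570 hashes to 9; slot 9 is free -> place at 9.
232 hashes to 11; slot 11 is free -> place at 11.
349 hashes to 9, h2=14; 9 taken -> place at 6.
289 hashes to 0; slot 0 is free -> place at 0.
523 hashes to 13; slot 13 is free -> place at 13.
714 hashes to 0, h2=11; 0,11 taken -> place at 5.
170 hashes to 0, h2=11; 0,11,5 taken -> place at 16.
542 hashes to 15; slot 15 is free -> place at 15.
809 hashes to 10; slot 10 is free -> place at 10.
Table: [289, ., ., ., ., 714, 349, ., ., 570, 809, 232, ., 523, ., 542, 170]

6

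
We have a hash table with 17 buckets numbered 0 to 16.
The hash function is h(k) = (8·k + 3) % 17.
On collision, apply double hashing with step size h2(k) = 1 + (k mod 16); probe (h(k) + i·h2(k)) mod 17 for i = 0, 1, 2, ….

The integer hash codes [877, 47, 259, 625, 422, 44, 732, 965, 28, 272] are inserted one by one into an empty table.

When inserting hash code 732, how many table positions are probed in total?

3

877 hashes to 15; slot 15 is free → place at 15.
47 hashes to 5; slot 5 is free → place at 5.
259 hashes to 1; slot 1 is free → place at 1.
625 hashes to 5, h2=2; 5 taken → place at 7.
422 hashes to 13; slot 13 is free → place at 13.
44 hashes to 15, h2=13; 15 taken → place at 11.
732 hashes to 11, h2=13; 11,7 taken → place at 3.
965 hashes to 5, h2=6; 5,11 taken → place at 0.
28 hashes to 6; slot 6 is free → place at 6.
272 hashes to 3, h2=1; 3 taken → place at 4.
Table: [965, 259, -, 732, 272, 47, 28, 625, -, -, -, 44, -, 422, -, 877, -]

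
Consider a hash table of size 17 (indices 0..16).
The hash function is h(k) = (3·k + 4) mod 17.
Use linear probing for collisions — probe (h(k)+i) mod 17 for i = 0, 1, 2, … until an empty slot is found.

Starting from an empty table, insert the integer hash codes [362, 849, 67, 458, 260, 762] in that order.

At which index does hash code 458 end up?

4

362: h=2 -> slot 2
849: h=1 -> slot 1
67: h=1, probe 1,2,3 -> slot 3
458: h=1, probe 1,2,3,4 -> slot 4
260: h=2, probe 2,3,4,5 -> slot 5
762: h=12 -> slot 12
Table: [., 849, 362, 67, 458, 260, ., ., ., ., ., ., 762, ., ., ., .]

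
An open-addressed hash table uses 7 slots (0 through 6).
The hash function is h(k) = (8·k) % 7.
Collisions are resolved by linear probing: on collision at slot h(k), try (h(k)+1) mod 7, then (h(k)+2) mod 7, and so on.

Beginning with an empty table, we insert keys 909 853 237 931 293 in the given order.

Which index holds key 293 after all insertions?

3

909: h=6 => slot 6
853: h=6, probe 6,0 => slot 0
237: h=6, probe 6,0,1 => slot 1
931: h=0, probe 0,1,2 => slot 2
293: h=6, probe 6,0,1,2,3 => slot 3
Table: [853, 237, 931, 293, ∅, ∅, 909]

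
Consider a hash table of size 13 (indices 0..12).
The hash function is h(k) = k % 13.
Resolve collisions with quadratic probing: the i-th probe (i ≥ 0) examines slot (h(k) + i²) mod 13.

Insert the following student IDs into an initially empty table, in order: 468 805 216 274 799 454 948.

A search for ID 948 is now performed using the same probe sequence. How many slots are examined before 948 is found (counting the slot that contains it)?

5

Insert 468: h=0, slot 0 empty → index 0.
Insert 805: h=12, slot 12 empty → index 12.
Insert 216: h=8, slot 8 empty → index 8.
Insert 274: h=1, slot 1 empty → index 1.
Insert 799: h=6, slot 6 empty → index 6.
Insert 454: h=12, slots 12,0 occupied → index 3.
Insert 948: h=12, slots 12,0,3,8 occupied → index 2.
Table: [468, 274, 948, 454, -, -, 799, -, 216, -, -, -, 805]
Lookup 948: h=12, probe 12,0,3,8,2 → found at 2.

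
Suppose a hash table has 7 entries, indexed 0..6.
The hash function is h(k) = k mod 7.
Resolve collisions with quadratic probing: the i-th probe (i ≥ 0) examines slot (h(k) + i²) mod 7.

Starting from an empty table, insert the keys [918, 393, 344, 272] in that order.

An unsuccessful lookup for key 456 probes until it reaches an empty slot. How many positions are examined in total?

918: h=1 -> slot 1
393: h=1, probe 1,2 -> slot 2
344: h=1, probe 1,2,5 -> slot 5
272: h=6 -> slot 6
Table: [∅, 918, 393, ∅, ∅, 344, 272]
Lookup 456: h=1, probe 1,2,5,3 → slot 3 empty, not found.

4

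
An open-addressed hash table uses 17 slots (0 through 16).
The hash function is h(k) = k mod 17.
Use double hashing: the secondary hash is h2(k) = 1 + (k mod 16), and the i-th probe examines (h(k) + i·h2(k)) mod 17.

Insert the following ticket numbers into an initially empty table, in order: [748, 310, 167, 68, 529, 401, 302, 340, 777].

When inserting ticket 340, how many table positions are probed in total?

4

Insert 748: h=0, slot 0 empty → index 0.
Insert 310: h=4, slot 4 empty → index 4.
Insert 167: h=14, slot 14 empty → index 14.
Insert 68: h=0, h2=5, slot 0 occupied → index 5.
Insert 529: h=2, slot 2 empty → index 2.
Insert 401: h=10, slot 10 empty → index 10.
Insert 302: h=13, slot 13 empty → index 13.
Insert 340: h=0, h2=5, slots 0,5,10 occupied → index 15.
Insert 777: h=12, slot 12 empty → index 12.
Table: [748, ∅, 529, ∅, 310, 68, ∅, ∅, ∅, ∅, 401, ∅, 777, 302, 167, 340, ∅]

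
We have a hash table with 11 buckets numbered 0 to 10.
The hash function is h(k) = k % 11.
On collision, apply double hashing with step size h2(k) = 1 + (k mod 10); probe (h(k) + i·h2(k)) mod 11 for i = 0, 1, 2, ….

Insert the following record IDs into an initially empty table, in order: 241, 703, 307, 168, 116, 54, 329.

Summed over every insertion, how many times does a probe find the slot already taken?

5

241 hashes to 10; slot 10 is free => place at 10.
703 hashes to 10, h2=4; 10 taken => place at 3.
307 hashes to 10, h2=8; 10 taken => place at 7.
168 hashes to 3, h2=9; 3 taken => place at 1.
116 hashes to 6; slot 6 is free => place at 6.
54 hashes to 10, h2=5; 10 taken => place at 4.
329 hashes to 10, h2=10; 10 taken => place at 9.
Table: [-, 168, -, 703, 54, -, 116, 307, -, 329, 241]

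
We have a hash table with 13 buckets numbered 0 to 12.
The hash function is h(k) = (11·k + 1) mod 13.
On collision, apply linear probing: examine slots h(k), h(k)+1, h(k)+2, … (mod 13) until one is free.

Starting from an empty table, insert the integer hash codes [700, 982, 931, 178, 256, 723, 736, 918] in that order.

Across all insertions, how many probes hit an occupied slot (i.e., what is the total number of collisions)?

700: h=5 → slot 5
982: h=0 → slot 0
931: h=11 → slot 11
178: h=9 → slot 9
256: h=9, probe 9,10 → slot 10
723: h=11, probe 11,12 → slot 12
736: h=11, probe 11,12,0,1 → slot 1
918: h=11, probe 11,12,0,1,2 → slot 2
Table: [982, 736, 918, ∅, ∅, 700, ∅, ∅, ∅, 178, 256, 931, 723]

9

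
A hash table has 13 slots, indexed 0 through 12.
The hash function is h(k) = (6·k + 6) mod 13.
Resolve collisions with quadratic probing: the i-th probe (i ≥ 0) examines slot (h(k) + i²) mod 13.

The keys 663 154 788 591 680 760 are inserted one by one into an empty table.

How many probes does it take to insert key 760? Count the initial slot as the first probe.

4

663 hashes to 6; slot 6 is free => place at 6.
154 hashes to 7; slot 7 is free => place at 7.
788 hashes to 2; slot 2 is free => place at 2.
591 hashes to 3; slot 3 is free => place at 3.
680 hashes to 4; slot 4 is free => place at 4.
760 hashes to 3; 3,4,7 taken => place at 12.
Table: [—, —, 788, 591, 680, —, 663, 154, —, —, —, —, 760]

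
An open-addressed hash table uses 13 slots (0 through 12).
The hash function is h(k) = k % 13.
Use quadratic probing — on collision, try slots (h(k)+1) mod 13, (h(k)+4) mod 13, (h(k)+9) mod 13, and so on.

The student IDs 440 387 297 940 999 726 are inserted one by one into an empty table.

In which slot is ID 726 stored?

440 hashes to 11; slot 11 is free => place at 11.
387 hashes to 10; slot 10 is free => place at 10.
297 hashes to 11; 11 taken => place at 12.
940 hashes to 4; slot 4 is free => place at 4.
999 hashes to 11; 11,12 taken => place at 2.
726 hashes to 11; 11,12,2 taken => place at 7.
Table: [_, _, 999, _, 940, _, _, 726, _, _, 387, 440, 297]

7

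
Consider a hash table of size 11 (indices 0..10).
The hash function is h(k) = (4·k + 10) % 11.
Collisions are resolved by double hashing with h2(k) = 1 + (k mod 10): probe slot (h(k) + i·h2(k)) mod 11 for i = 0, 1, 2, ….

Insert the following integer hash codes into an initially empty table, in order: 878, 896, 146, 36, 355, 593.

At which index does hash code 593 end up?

878 hashes to 2; slot 2 is free → place at 2.
896 hashes to 8; slot 8 is free → place at 8.
146 hashes to 0; slot 0 is free → place at 0.
36 hashes to 0, h2=7; 0 taken → place at 7.
355 hashes to 0, h2=6; 0 taken → place at 6.
593 hashes to 6, h2=4; 6 taken → place at 10.
Table: [146, ∅, 878, ∅, ∅, ∅, 355, 36, 896, ∅, 593]

10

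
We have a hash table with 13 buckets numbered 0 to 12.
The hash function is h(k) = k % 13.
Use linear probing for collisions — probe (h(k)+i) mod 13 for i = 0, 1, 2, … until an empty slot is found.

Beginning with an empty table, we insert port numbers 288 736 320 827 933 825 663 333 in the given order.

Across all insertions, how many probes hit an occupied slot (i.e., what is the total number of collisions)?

8

Insert 288: h=2, slot 2 empty -> index 2.
Insert 736: h=8, slot 8 empty -> index 8.
Insert 320: h=8, slot 8 occupied -> index 9.
Insert 827: h=8, slots 8,9 occupied -> index 10.
Insert 933: h=10, slot 10 occupied -> index 11.
Insert 825: h=6, slot 6 empty -> index 6.
Insert 663: h=0, slot 0 empty -> index 0.
Insert 333: h=8, slots 8,9,10,11 occupied -> index 12.
Table: [663, —, 288, —, —, —, 825, —, 736, 320, 827, 933, 333]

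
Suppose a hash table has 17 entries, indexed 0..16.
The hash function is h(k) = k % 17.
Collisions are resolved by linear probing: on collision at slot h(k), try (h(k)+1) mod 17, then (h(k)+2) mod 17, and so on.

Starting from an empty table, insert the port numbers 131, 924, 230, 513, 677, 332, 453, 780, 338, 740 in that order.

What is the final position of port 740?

13

Insert 131: h=12, slot 12 empty => index 12.
Insert 924: h=6, slot 6 empty => index 6.
Insert 230: h=9, slot 9 empty => index 9.
Insert 513: h=3, slot 3 empty => index 3.
Insert 677: h=14, slot 14 empty => index 14.
Insert 332: h=9, slot 9 occupied => index 10.
Insert 453: h=11, slot 11 empty => index 11.
Insert 780: h=15, slot 15 empty => index 15.
Insert 338: h=15, slot 15 occupied => index 16.
Insert 740: h=9, slots 9,10,11,12 occupied => index 13.
Table: [_, _, _, 513, _, _, 924, _, _, 230, 332, 453, 131, 740, 677, 780, 338]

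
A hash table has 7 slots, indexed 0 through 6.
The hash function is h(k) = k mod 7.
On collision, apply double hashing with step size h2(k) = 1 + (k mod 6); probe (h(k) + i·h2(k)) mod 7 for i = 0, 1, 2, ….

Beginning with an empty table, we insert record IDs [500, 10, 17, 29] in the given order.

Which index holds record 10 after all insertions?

1

Insert 500: h=3, slot 3 empty => index 3.
Insert 10: h=3, h2=5, slot 3 occupied => index 1.
Insert 17: h=3, h2=6, slot 3 occupied => index 2.
Insert 29: h=1, h2=6, slot 1 occupied => index 0.
Table: [29, 10, 17, 500, ∅, ∅, ∅]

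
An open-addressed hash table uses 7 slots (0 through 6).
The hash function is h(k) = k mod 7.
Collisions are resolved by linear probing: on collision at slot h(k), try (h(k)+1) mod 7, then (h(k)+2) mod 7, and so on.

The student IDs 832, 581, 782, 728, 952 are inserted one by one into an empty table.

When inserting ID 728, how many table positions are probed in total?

2

832: h=6 -> slot 6
581: h=0 -> slot 0
782: h=5 -> slot 5
728: h=0, probe 0,1 -> slot 1
952: h=0, probe 0,1,2 -> slot 2
Table: [581, 728, 952, ., ., 782, 832]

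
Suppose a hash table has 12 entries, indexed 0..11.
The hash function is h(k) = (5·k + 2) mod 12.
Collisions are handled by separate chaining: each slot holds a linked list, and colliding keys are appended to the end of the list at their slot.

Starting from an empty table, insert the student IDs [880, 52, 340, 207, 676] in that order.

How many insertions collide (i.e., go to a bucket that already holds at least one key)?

3

880 → bucket 10
52 → bucket 10 (collision)
340 → bucket 10 (collision)
207 → bucket 5
676 → bucket 10 (collision)
Final buckets:
0: .
1: .
2: .
3: .
4: .
5: 207
6: .
7: .
8: .
9: .
10: 880 -> 52 -> 340 -> 676
11: .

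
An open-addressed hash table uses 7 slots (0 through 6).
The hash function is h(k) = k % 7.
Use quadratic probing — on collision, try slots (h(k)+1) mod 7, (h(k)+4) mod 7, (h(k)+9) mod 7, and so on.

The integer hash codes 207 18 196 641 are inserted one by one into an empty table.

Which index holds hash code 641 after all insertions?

1

207 hashes to 4; slot 4 is free -> place at 4.
18 hashes to 4; 4 taken -> place at 5.
196 hashes to 0; slot 0 is free -> place at 0.
641 hashes to 4; 4,5 taken -> place at 1.
Table: [196, 641, —, —, 207, 18, —]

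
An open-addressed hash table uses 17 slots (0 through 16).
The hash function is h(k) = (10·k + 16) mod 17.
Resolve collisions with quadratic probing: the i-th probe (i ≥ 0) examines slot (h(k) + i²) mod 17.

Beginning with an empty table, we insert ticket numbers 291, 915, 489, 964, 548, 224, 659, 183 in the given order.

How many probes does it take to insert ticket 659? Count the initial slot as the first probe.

2

Insert 291: h=2, slot 2 empty -> index 2.
Insert 915: h=3, slot 3 empty -> index 3.
Insert 489: h=10, slot 10 empty -> index 10.
Insert 964: h=0, slot 0 empty -> index 0.
Insert 548: h=5, slot 5 empty -> index 5.
Insert 224: h=12, slot 12 empty -> index 12.
Insert 659: h=10, slot 10 occupied -> index 11.
Insert 183: h=10, slots 10,11 occupied -> index 14.
Table: [964, ∅, 291, 915, ∅, 548, ∅, ∅, ∅, ∅, 489, 659, 224, ∅, 183, ∅, ∅]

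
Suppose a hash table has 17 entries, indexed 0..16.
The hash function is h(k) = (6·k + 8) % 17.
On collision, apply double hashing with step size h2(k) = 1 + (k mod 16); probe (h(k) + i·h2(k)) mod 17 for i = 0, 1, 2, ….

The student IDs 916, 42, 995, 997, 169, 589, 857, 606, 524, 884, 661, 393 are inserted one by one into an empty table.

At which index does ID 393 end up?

916: h=13 -> slot 13
42: h=5 -> slot 5
995: h=11 -> slot 11
997: h=6 -> slot 6
169: h=2 -> slot 2
589: h=6, h2=14, probe 6,3 -> slot 3
857: h=16 -> slot 16
606: h=6, h2=15, probe 6,4 -> slot 4
524: h=7 -> slot 7
884: h=8 -> slot 8
661: h=13, h2=6, probe 13,2,8,14 -> slot 14
393: h=3, h2=10, probe 3,13,6,16,9 -> slot 9
Table: [_, _, 169, 589, 606, 42, 997, 524, 884, 393, _, 995, _, 916, 661, _, 857]

9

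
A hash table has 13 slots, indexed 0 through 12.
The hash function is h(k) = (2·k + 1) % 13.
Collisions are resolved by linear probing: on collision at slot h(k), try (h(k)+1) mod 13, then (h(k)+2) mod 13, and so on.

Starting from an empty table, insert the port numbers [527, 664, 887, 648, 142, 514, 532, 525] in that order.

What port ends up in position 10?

Insert 527: h=2, slot 2 empty => index 2.
Insert 664: h=3, slot 3 empty => index 3.
Insert 887: h=7, slot 7 empty => index 7.
Insert 648: h=10, slot 10 empty => index 10.
Insert 142: h=12, slot 12 empty => index 12.
Insert 514: h=2, slots 2,3 occupied => index 4.
Insert 532: h=12, slot 12 occupied => index 0.
Insert 525: h=11, slot 11 empty => index 11.
Table: [532, —, 527, 664, 514, —, —, 887, —, —, 648, 525, 142]

648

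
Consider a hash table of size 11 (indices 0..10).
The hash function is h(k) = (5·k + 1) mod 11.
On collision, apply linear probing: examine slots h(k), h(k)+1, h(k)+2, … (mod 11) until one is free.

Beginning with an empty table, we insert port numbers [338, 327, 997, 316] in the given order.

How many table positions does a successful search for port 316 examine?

Insert 338: h=8, slot 8 empty => index 8.
Insert 327: h=8, slot 8 occupied => index 9.
Insert 997: h=3, slot 3 empty => index 3.
Insert 316: h=8, slots 8,9 occupied => index 10.
Table: [_, _, _, 997, _, _, _, _, 338, 327, 316]
Lookup 316: h=8, probe 8,9,10 → found at 10.

3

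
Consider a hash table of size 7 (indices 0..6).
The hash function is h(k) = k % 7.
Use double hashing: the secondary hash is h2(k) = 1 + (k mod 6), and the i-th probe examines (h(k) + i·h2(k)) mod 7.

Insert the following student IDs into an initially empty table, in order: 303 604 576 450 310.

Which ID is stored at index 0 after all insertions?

303: h=2 -> slot 2
604: h=2, h2=5, probe 2,0 -> slot 0
576: h=2, h2=1, probe 2,3 -> slot 3
450: h=2, h2=1, probe 2,3,4 -> slot 4
310: h=2, h2=5, probe 2,0,5 -> slot 5
Table: [604, ∅, 303, 576, 450, 310, ∅]

604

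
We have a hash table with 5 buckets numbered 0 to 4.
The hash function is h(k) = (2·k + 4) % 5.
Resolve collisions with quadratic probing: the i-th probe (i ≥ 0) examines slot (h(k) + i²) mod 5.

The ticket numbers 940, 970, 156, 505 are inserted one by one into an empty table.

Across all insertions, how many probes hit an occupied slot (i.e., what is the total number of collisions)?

3

Insert 940: h=4, slot 4 empty → index 4.
Insert 970: h=4, slot 4 occupied → index 0.
Insert 156: h=1, slot 1 empty → index 1.
Insert 505: h=4, slots 4,0 occupied → index 3.
Table: [970, 156, -, 505, 940]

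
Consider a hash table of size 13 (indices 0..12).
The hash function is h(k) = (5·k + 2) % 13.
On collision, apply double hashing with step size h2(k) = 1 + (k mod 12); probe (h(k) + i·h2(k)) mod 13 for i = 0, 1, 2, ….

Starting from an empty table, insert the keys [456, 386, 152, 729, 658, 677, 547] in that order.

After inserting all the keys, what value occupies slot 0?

Insert 456: h=7, slot 7 empty -> index 7.
Insert 386: h=8, slot 8 empty -> index 8.
Insert 152: h=8, h2=9, slot 8 occupied -> index 4.
Insert 729: h=7, h2=10, slots 7,4 occupied -> index 1.
Insert 658: h=3, slot 3 empty -> index 3.
Insert 677: h=7, h2=6, slot 7 occupied -> index 0.
Insert 547: h=7, h2=8, slot 7 occupied -> index 2.
Table: [677, 729, 547, 658, 152, —, —, 456, 386, —, —, —, —]

677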